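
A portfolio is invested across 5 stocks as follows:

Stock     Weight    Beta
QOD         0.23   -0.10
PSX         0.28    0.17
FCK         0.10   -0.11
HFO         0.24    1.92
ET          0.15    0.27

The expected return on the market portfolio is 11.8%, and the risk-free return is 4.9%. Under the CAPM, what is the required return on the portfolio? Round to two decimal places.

β_P = Σ w_i β_i = 0.23×-0.10 + 0.28×0.17 + 0.10×-0.11 + 0.24×1.92 + 0.15×0.27 = 0.5149
MRP = 11.8% − 4.9% = 6.90%
E(R_P) = R_f + β_P × MRP = 4.9% + 0.5149 × 6.9% = 8.45%

8.45%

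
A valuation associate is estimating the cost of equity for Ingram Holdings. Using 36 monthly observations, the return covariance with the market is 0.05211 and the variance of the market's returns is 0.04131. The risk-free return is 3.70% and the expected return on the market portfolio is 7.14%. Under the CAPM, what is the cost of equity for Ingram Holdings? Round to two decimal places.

β = Cov(R_i, R_m) / Var(R_m) = 0.05211 / 0.04131 = 1.2614
MRP = 7.14% − 3.70% = 3.44%
E(R) = R_f + β × MRP = 3.70% + 1.2614 × 3.44% = 8.04%

8.04%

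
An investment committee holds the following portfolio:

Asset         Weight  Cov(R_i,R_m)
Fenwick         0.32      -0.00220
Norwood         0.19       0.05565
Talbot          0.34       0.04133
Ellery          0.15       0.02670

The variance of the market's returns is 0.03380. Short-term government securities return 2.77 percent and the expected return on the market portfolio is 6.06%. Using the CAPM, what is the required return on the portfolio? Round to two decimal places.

5.49%

β_Fenwick = -0.00220 / 0.03380 = -0.0651
β_Norwood = 0.05565 / 0.03380 = 1.6464
β_Talbot = 0.04133 / 0.03380 = 1.2228
β_Ellery = 0.02670 / 0.03380 = 0.7899
β_P = Σ w_i β_i = 0.32×-0.0651 + 0.19×1.6464 + 0.34×1.2228 + 0.15×0.7899 = 0.8262
MRP = 6.06% − 2.77% = 3.29%
E(R_P) = R_f + β_P × MRP = 2.77% + 0.8262 × 3.29% = 5.49%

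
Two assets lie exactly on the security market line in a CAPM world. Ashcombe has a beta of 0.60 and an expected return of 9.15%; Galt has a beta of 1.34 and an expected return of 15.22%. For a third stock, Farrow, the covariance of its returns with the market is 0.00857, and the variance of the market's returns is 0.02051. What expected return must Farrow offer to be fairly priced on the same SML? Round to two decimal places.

7.66%

MRP = (15.22% − 9.15%) / (1.34 − 0.60) = 8.2027%
R_f = 9.15% − 0.60 × 8.2027% = 4.2284%
β_Farrow = Cov / Var(R_m) = 0.00857 / 0.02051 = 0.4178
E(R_Farrow) = R_f + β × MRP = 4.2284% + 0.4178 × 8.2027% = 7.66%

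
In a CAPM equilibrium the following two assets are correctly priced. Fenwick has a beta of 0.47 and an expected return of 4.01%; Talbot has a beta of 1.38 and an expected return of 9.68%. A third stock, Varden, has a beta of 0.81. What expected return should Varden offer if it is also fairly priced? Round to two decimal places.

MRP (SML slope) = (9.68% − 4.01%) / (1.38 − 0.47) = 5.67% / 0.91 = 6.2308%
R_f (intercept) = 4.01% − 0.47 × 6.2308% = 1.0815%
E(R_Varden) = R_f + β × MRP = 1.0815% + 0.81 × 6.2308% = 6.13%

6.13%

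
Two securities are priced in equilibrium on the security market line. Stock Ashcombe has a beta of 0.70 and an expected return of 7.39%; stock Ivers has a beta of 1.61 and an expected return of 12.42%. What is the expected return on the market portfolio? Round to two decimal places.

9.05%

Both satisfy E(R) = R_f + β·MRP, so the slope of the SML is
MRP = (12.42% − 7.39%) / (1.61 − 0.70) = 5.03% / 0.91 = 5.5275%
R_f = E(R_Ashcombe) − β_Ashcombe·MRP = 7.39% − 0.70 × 5.5275% = 3.5208%
E(R_m) = R_f + MRP = 3.5208% + 5.5275% = 9.05%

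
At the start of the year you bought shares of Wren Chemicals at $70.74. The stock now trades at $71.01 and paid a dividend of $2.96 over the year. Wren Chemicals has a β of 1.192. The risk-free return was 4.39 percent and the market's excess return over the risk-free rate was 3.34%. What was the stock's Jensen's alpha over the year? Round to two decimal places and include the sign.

Realised HPR = (P1 + D1 − P0) / P0 = (71.01 + 2.96 − 70.74) / 70.74 = 3.23 / 70.74 = 4.5660%
CAPM required = R_f + β·MRP = 4.39% + 1.192 × 3.34% = 8.37128%
α = realised − required = 4.5660% − 8.37128% = -3.81%

-3.81%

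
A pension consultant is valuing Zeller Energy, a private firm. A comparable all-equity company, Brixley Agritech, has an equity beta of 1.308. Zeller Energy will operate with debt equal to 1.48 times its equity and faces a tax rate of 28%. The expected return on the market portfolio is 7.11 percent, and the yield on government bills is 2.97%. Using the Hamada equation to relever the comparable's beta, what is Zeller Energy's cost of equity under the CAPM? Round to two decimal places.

β_L = β_U × [1 + (1 − t)(D/E)] = 1.308 × [1 + (1 − 0.28) × 1.48]
    = 1.308 × [1 + 0.72 × 1.48] = 1.308 × 2.0656 = 2.7018
MRP = 7.11% − 2.97% = 4.14%
E(R) = R_f + β_L × MRP = 2.97% + 2.7018 × 4.14% = 14.16%

14.16%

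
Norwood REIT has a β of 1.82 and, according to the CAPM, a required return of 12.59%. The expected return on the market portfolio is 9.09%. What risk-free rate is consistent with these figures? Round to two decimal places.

4.82%

E(R) = R_f + β(E(R_m) − R_f) = R_f(1 − β) + β·E(R_m)
12.59% = R_f × (1 − 1.82) + 1.82 × 9.09%
12.59% = R_f × -0.82 + 16.5438%
R_f = (12.59% − 16.5438%) / -0.82 = 4.82%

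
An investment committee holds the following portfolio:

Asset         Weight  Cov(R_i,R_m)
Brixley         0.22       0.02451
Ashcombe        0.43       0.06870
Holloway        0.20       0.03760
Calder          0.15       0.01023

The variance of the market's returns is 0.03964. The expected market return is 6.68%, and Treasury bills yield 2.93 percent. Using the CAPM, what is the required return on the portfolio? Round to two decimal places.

β_Brixley = 0.02451 / 0.03964 = 0.6183
β_Ashcombe = 0.06870 / 0.03964 = 1.7331
β_Holloway = 0.03760 / 0.03964 = 0.9485
β_Calder = 0.01023 / 0.03964 = 0.2581
β_P = Σ w_i β_i = 0.22×0.6183 + 0.43×1.7331 + 0.20×0.9485 + 0.15×0.2581 = 1.1097
MRP = 6.68% − 2.93% = 3.75%
E(R_P) = R_f + β_P × MRP = 2.93% + 1.1097 × 3.75% = 7.09%

7.09%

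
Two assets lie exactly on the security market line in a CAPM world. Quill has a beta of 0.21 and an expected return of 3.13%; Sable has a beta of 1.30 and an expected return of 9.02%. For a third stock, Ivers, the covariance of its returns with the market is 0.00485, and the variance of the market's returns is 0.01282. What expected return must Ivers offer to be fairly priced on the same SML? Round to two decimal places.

MRP = (9.02% − 3.13%) / (1.30 − 0.21) = 5.4037%
R_f = 3.13% − 0.21 × 5.4037% = 1.9952%
β_Ivers = Cov / Var(R_m) = 0.00485 / 0.01282 = 0.3783
E(R_Ivers) = R_f + β × MRP = 1.9952% + 0.3783 × 5.4037% = 4.04%

4.04%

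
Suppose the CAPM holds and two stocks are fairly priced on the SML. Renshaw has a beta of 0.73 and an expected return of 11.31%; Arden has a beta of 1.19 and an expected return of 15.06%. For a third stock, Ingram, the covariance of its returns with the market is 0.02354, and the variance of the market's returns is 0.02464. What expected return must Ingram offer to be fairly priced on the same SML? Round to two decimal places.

MRP = (15.06% − 11.31%) / (1.19 − 0.73) = 8.1522%
R_f = 11.31% − 0.73 × 8.1522% = 5.3589%
β_Ingram = Cov / Var(R_m) = 0.02354 / 0.02464 = 0.9554
E(R_Ingram) = R_f + β × MRP = 5.3589% + 0.9554 × 8.1522% = 13.15%

13.15%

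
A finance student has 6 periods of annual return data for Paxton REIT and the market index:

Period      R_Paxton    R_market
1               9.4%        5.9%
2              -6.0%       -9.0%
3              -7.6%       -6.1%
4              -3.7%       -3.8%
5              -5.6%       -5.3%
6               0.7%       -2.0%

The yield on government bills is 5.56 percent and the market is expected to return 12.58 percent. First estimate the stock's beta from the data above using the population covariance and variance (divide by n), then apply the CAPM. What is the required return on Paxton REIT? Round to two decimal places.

13.87%

Mean R_i = (9.4 − 6.0 − 7.6 − 3.7 − 5.6 + 0.7) / 6 = -2.1333%
Mean R_m = (5.9 − 9.0 − 6.1 − 3.8 − 5.3 − 2.0) / 6 = -3.3833%
Σ(R_i − R̄_i)(R_m − R̄_m) = 154.8533  ⇒  Cov = 154.8533 / 6 = 25.8089
Σ(R_m − R̄_m)² = 130.8683  ⇒  Var(R_m) = 130.8683 / 6 = 21.8114
β = Cov / Var(R_m) = 25.8089 / 21.8114 = 1.1833
MRP = 12.58% − 5.56% = 7.02%
E(R) = R_f + β × MRP = 5.56% + 1.1833 × 7.02% = 13.87%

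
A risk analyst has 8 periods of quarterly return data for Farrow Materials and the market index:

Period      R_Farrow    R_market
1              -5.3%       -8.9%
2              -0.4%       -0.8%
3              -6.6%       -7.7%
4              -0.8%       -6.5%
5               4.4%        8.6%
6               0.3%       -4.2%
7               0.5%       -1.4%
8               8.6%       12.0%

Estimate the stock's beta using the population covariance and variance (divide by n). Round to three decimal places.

0.595

Mean R_i = (-5.3 − 0.4 − 6.6 − 0.8 + 4.4 + 0.3 + 0.5 + 8.6) / 8 = 0.0875%
Mean R_m = (-8.9 − 0.8 − 7.7 − 6.5 + 8.6 − 4.2 − 1.4 + 12.0) / 8 = -1.1125%
Σ(R_i − R̄_i)(R_m − R̄_m) = 243.3688  ⇒  Cov = 243.3688 / 8 = 30.4211
Σ(R_m − R̄_m)² = 409.0488  ⇒  Var(R_m) = 409.0488 / 8 = 51.1311
β = Cov / Var(R_m) = 30.4211 / 51.1311 = 0.5950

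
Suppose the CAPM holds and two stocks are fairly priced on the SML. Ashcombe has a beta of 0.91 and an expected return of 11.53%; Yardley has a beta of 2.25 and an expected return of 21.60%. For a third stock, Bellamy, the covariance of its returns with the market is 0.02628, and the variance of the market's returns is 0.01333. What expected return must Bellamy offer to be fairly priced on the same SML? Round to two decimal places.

19.51%

MRP = (21.60% − 11.53%) / (2.25 − 0.91) = 7.5149%
R_f = 11.53% − 0.91 × 7.5149% = 4.6914%
β_Bellamy = Cov / Var(R_m) = 0.02628 / 0.01333 = 1.9715
E(R_Bellamy) = R_f + β × MRP = 4.6914% + 1.9715 × 7.5149% = 19.51%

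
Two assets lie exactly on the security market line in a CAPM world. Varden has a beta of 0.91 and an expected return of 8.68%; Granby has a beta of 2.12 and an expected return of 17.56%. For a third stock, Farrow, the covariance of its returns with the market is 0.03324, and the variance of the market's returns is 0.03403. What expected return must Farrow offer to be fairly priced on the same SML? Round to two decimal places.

9.17%

MRP = (17.56% − 8.68%) / (2.12 − 0.91) = 7.3388%
R_f = 8.68% − 0.91 × 7.3388% = 2.0017%
β_Farrow = Cov / Var(R_m) = 0.03324 / 0.03403 = 0.9768
E(R_Farrow) = R_f + β × MRP = 2.0017% + 0.9768 × 7.3388% = 9.17%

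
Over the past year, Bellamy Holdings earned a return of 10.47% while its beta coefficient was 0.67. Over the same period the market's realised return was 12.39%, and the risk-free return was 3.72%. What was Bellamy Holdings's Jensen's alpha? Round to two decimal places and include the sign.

Market excess return = 12.39% − 3.72% = 8.67%
CAPM benchmark = R_f + β(R_m − R_f) = 3.72% + 0.67 × 8.67% = 9.5289%
α = actual − benchmark = 10.47% − 9.5289% = +0.94%

+0.94%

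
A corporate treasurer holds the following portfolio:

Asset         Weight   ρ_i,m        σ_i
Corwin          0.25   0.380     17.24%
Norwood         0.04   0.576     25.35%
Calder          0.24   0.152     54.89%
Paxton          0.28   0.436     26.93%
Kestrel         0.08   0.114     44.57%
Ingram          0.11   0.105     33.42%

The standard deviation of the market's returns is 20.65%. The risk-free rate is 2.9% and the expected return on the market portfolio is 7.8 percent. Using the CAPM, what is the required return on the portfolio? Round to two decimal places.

β_Corwin = 0.380 × 17.24% / 20.65% = 0.3172
β_Norwood = 0.576 × 25.35% / 20.65% = 0.7071
β_Calder = 0.152 × 54.89% / 20.65% = 0.4040
β_Paxton = 0.436 × 26.93% / 20.65% = 0.5686
β_Kestrel = 0.114 × 44.57% / 20.65% = 0.2461
β_Ingram = 0.105 × 33.42% / 20.65% = 0.1699
β_P = Σ w_i β_i = 0.25×0.3172 + 0.04×0.7071 + 0.24×0.4040 + 0.28×0.5686 + 0.08×0.2461 + 0.11×0.1699 = 0.4021
MRP = 7.8% − 2.9% = 4.90%
E(R_P) = R_f + β_P × MRP = 2.9% + 0.4021 × 4.9% = 4.87%

4.87%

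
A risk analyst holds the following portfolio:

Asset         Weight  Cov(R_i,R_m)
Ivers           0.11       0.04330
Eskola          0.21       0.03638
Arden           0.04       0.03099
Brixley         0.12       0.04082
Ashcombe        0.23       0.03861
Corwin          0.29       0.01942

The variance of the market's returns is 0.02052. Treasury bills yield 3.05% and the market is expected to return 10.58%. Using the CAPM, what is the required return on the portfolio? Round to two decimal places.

β_Ivers = 0.04330 / 0.02052 = 2.1101
β_Eskola = 0.03638 / 0.02052 = 1.7729
β_Arden = 0.03099 / 0.02052 = 1.5102
β_Brixley = 0.04082 / 0.02052 = 1.9893
β_Ashcombe = 0.03861 / 0.02052 = 1.8816
β_Corwin = 0.01942 / 0.02052 = 0.9464
β_P = Σ w_i β_i = 0.11×2.1101 + 0.21×1.7729 + 0.04×1.5102 + 0.12×1.9893 + 0.23×1.8816 + 0.29×0.9464 = 1.6108
MRP = 10.58% − 3.05% = 7.53%
E(R_P) = R_f + β_P × MRP = 3.05% + 1.6108 × 7.53% = 15.18%

15.18%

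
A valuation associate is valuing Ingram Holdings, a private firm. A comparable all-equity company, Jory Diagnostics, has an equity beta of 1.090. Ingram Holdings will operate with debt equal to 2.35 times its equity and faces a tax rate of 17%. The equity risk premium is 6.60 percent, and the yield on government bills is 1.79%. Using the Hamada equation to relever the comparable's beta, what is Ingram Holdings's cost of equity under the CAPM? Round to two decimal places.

β_L = β_U × [1 + (1 − t)(D/E)] = 1.090 × [1 + (1 − 0.17) × 2.35]
    = 1.090 × [1 + 0.83 × 2.35] = 1.090 × 2.9505 = 3.2160
E(R) = R_f + β_L × MRP = 1.79% + 3.2160 × 6.60% = 23.02%

23.02%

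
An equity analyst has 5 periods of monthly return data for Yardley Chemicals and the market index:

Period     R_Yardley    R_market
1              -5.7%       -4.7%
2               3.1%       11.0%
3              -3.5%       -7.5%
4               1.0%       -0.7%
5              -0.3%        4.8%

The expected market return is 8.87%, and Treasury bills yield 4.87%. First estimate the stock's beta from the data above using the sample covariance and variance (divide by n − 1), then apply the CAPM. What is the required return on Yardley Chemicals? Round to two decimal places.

6.46%

Mean R_i = (-5.7 + 3.1 − 3.5 + 1.0 − 0.3) / 5 = -1.0800%
Mean R_m = (-4.7 + 11.0 − 7.5 − 0.7 + 4.8) / 5 = 0.5800%
Σ(R_i − R̄_i)(R_m − R̄_m) = 88.1320  ⇒  Cov = 88.1320 / 4 = 22.0330
Σ(R_m − R̄_m)² = 221.1880  ⇒  Var(R_m) = 221.1880 / 4 = 55.2970
β = Cov / Var(R_m) = 22.0330 / 55.2970 = 0.3984
MRP = 8.87% − 4.87% = 4.00%
E(R) = R_f + β × MRP = 4.87% + 0.3984 × 4.00% = 6.46%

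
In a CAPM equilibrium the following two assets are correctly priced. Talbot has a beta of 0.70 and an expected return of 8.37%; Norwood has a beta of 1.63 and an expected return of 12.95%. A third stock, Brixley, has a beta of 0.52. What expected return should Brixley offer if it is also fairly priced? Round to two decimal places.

7.48%

MRP (SML slope) = (12.95% − 8.37%) / (1.63 − 0.70) = 4.58% / 0.93 = 4.9247%
R_f (intercept) = 8.37% − 0.70 × 4.9247% = 4.9227%
E(R_Brixley) = R_f + β × MRP = 4.9227% + 0.52 × 4.9247% = 7.48%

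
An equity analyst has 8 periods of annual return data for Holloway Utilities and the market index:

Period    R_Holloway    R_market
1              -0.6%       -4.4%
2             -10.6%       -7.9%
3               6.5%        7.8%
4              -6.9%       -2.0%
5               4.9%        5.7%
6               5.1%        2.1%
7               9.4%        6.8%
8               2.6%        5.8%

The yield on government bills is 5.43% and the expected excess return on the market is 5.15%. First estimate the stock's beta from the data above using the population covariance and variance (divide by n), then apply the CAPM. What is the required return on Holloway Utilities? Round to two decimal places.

10.82%

Mean R_i = (-0.6 − 10.6 + 6.5 − 6.9 + 4.9 + 5.1 + 9.4 + 2.6) / 8 = 1.3000%
Mean R_m = (-4.4 − 7.9 + 7.8 − 2.0 + 5.7 + 2.1 + 6.8 + 5.8) / 8 = 1.7375%
Σ(R_i − R̄_i)(R_m − R̄_m) = 250.4500  ⇒  Cov = 250.4500 / 8 = 31.3063
Σ(R_m − R̄_m)² = 239.2388  ⇒  Var(R_m) = 239.2388 / 8 = 29.9049
β = Cov / Var(R_m) = 31.3063 / 29.9049 = 1.0469
E(R) = R_f + β × MRP = 5.43% + 1.0469 × 5.15% = 10.82%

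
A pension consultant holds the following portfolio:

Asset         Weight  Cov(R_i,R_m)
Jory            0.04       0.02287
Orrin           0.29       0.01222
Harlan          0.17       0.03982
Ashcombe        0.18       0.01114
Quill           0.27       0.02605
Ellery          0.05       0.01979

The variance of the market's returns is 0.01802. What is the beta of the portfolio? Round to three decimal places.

1.180

β_Jory = 0.02287 / 0.01802 = 1.2691
β_Orrin = 0.01222 / 0.01802 = 0.6781
β_Harlan = 0.03982 / 0.01802 = 2.2098
β_Ashcombe = 0.01114 / 0.01802 = 0.6182
β_Quill = 0.02605 / 0.01802 = 1.4456
β_Ellery = 0.01979 / 0.01802 = 1.0982
β_P = Σ w_i β_i = 0.04×1.2691 + 0.29×0.6781 + 0.17×2.2098 + 0.18×0.6182 + 0.27×1.4456 + 0.05×1.0982 = 1.1796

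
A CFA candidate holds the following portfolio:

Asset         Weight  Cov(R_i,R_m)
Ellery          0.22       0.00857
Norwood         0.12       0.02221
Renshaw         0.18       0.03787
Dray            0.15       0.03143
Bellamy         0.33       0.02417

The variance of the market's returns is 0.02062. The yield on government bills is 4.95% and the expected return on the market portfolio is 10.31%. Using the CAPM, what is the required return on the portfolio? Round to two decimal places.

11.20%

β_Ellery = 0.00857 / 0.02062 = 0.4156
β_Norwood = 0.02221 / 0.02062 = 1.0771
β_Renshaw = 0.03787 / 0.02062 = 1.8366
β_Dray = 0.03143 / 0.02062 = 1.5242
β_Bellamy = 0.02417 / 0.02062 = 1.1722
β_P = Σ w_i β_i = 0.22×0.4156 + 0.12×1.0771 + 0.18×1.8366 + 0.15×1.5242 + 0.33×1.1722 = 1.1667
MRP = 10.31% − 4.95% = 5.36%
E(R_P) = R_f + β_P × MRP = 4.95% + 1.1667 × 5.36% = 11.20%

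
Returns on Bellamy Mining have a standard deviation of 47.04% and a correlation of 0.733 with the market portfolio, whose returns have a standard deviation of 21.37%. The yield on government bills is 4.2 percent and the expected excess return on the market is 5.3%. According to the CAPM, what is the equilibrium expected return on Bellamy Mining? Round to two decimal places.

β = ρ × σ_i / σ_m = 0.733 × 47.04% / 21.37% = 1.6135
E(R) = 4.2% + 1.6135 × 5.3% = 12.75%

12.75%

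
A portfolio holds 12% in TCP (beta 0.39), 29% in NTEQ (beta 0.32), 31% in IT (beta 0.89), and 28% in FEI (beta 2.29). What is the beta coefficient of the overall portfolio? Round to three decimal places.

1.057

β_P = Σ w_i β_i = 0.12×0.39 + 0.29×0.32 + 0.31×0.89 + 0.28×2.29 = 1.0567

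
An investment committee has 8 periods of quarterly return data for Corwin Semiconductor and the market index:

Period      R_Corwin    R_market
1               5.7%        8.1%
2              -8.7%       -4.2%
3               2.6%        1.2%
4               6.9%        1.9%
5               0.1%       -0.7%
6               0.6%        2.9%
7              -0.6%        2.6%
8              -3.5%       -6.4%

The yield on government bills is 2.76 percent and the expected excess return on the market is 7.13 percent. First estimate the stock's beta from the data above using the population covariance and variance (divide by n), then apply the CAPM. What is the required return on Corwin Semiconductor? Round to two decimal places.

8.78%

Mean R_i = (5.7 − 8.7 + 2.6 + 6.9 + 0.1 + 0.6 − 0.6 − 3.5) / 8 = 0.3875%
Mean R_m = (8.1 − 4.2 + 1.2 + 1.9 − 0.7 + 2.9 + 2.6 − 6.4) / 8 = 0.6750%
Σ(R_i − R̄_i)(R_m − R̄_m) = 119.3575  ⇒  Cov = 119.3575 / 8 = 14.9197
Σ(R_m − R̄_m)² = 141.2750  ⇒  Var(R_m) = 141.2750 / 8 = 17.6594
β = Cov / Var(R_m) = 14.9197 / 17.6594 = 0.8449
E(R) = R_f + β × MRP = 2.76% + 0.8449 × 7.13% = 8.78%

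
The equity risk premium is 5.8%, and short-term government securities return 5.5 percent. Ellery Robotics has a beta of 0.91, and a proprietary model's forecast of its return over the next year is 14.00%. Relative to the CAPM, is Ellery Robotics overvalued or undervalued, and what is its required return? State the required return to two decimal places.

Required return = R_f + β·MRP = 5.5% + 0.91 × 5.8% = 10.78%
Forecast 14.00% > required 10.78% → the stock plots above the SML → undervalued.

Undervalued; required return 10.78%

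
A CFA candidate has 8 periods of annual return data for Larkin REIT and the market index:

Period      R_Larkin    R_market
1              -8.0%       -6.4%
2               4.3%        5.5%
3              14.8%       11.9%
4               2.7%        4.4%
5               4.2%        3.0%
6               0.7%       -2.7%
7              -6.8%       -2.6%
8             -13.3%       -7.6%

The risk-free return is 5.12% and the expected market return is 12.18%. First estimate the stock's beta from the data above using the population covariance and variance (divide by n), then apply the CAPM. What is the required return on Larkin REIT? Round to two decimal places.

14.10%

Mean R_i = (-8.0 + 4.3 + 14.8 + 2.7 + 4.2 + 0.7 − 6.8 − 13.3) / 8 = -0.1750%
Mean R_m = (-6.4 + 5.5 + 11.9 + 4.4 + 3.0 − 2.7 − 2.6 − 7.6) / 8 = 0.6875%
Σ(R_i − R̄_i)(R_m − R̄_m) = 393.2825  ⇒  Cov = 393.2825 / 8 = 49.1603
Σ(R_m − R̄_m)² = 309.2088  ⇒  Var(R_m) = 309.2088 / 8 = 38.6511
β = Cov / Var(R_m) = 49.1603 / 38.6511 = 1.2719
MRP = 12.18% − 5.12% = 7.06%
E(R) = R_f + β × MRP = 5.12% + 1.2719 × 7.06% = 14.10%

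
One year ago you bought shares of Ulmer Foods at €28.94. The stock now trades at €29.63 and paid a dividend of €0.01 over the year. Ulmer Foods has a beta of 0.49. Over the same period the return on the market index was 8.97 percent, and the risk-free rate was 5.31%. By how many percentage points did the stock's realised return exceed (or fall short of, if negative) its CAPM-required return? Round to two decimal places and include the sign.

Realised HPR = (P1 + D1 − P0) / P0 = (29.63 + 0.01 − 28.94) / 28.94 = 0.70 / 28.94 = 2.4188%
MRP = 8.97% − 5.31% = 3.66%
CAPM required = R_f + β·MRP = 5.31% + 0.49 × 3.66% = 7.1034%
α = realised − required = 2.4188% − 7.1034% = -4.68%

-4.68%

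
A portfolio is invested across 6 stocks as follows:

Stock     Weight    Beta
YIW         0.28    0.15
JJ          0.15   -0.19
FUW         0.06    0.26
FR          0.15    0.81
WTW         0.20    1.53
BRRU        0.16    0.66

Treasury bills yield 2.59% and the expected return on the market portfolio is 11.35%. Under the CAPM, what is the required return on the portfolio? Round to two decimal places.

7.51%

β_P = Σ w_i β_i = 0.28×0.15 + 0.15×-0.19 + 0.06×0.26 + 0.15×0.81 + 0.20×1.53 + 0.16×0.66 = 0.5622
MRP = 11.35% − 2.59% = 8.76%
E(R_P) = R_f + β_P × MRP = 2.59% + 0.5622 × 8.76% = 7.51%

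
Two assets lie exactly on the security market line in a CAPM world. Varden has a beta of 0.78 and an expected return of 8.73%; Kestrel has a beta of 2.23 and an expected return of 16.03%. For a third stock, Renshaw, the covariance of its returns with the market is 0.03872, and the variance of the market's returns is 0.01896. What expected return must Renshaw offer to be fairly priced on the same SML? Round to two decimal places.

15.08%

MRP = (16.03% − 8.73%) / (2.23 − 0.78) = 5.0345%
R_f = 8.73% − 0.78 × 5.0345% = 4.8031%
β_Renshaw = Cov / Var(R_m) = 0.03872 / 0.01896 = 2.0422
E(R_Renshaw) = R_f + β × MRP = 4.8031% + 2.0422 × 5.0345% = 15.08%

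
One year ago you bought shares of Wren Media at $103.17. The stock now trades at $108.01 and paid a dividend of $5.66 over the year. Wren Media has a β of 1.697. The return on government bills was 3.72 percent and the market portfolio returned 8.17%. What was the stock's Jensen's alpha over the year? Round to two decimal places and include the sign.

Realised HPR = (P1 + D1 − P0) / P0 = (108.01 + 5.66 − 103.17) / 103.17 = 10.50 / 103.17 = 10.1774%
MRP = 8.17% − 3.72% = 4.45%
CAPM required = R_f + β·MRP = 3.72% + 1.697 × 4.45% = 11.27165%
α = realised − required = 10.1774% − 11.27165% = -1.09%

-1.09%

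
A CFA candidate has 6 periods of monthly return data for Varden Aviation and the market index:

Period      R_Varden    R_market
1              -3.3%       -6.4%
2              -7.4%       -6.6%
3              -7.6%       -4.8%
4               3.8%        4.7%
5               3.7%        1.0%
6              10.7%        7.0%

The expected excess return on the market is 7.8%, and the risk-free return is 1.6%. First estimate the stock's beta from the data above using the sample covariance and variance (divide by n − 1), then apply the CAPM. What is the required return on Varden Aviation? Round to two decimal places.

Mean R_i = (-3.3 − 7.4 − 7.6 + 3.8 + 3.7 + 10.7) / 6 = -0.0167%
Mean R_m = (-6.4 − 6.6 − 4.8 + 4.7 + 1.0 + 7.0) / 6 = -0.8500%
Σ(R_i − R̄_i)(R_m − R̄_m) = 202.8150  ⇒  Cov = 202.8150 / 5 = 40.5630
Σ(R_m − R̄_m)² = 175.3150  ⇒  Var(R_m) = 175.3150 / 5 = 35.0630
β = Cov / Var(R_m) = 40.5630 / 35.0630 = 1.1569
E(R) = R_f + β × MRP = 1.6% + 1.1569 × 7.8% = 10.62%

10.62%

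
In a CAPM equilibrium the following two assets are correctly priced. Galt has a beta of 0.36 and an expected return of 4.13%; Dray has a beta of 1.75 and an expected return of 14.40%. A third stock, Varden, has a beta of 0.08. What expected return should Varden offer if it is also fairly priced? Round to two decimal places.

MRP (SML slope) = (14.40% − 4.13%) / (1.75 − 0.36) = 10.27% / 1.39 = 7.3885%
R_f (intercept) = 4.13% − 0.36 × 7.3885% = 1.4701%
E(R_Varden) = R_f + β × MRP = 1.4701% + 0.08 × 7.3885% = 2.06%

2.06%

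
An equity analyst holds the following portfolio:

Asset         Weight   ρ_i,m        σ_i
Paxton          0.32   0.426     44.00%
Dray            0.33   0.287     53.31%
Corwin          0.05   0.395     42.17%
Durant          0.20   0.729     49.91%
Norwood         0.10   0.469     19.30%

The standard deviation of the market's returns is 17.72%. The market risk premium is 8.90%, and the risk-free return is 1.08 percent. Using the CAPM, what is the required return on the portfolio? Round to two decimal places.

β_Paxton = 0.426 × 44.00% / 17.72% = 1.0578
β_Dray = 0.287 × 53.31% / 17.72% = 0.8634
β_Corwin = 0.395 × 42.17% / 17.72% = 0.9400
β_Durant = 0.729 × 49.91% / 17.72% = 2.0533
β_Norwood = 0.469 × 19.30% / 17.72% = 0.5108
β_P = Σ w_i β_i = 0.32×1.0578 + 0.33×0.8634 + 0.05×0.9400 + 0.20×2.0533 + 0.10×0.5108 = 1.1322
E(R_P) = R_f + β_P × MRP = 1.08% + 1.1322 × 8.90% = 11.16%

11.16%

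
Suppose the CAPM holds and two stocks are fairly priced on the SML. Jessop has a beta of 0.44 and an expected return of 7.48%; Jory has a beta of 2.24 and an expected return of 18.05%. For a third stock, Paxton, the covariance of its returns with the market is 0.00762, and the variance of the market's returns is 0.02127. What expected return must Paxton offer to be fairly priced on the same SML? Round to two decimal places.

7.00%

MRP = (18.05% − 7.48%) / (2.24 − 0.44) = 5.8722%
R_f = 7.48% − 0.44 × 5.8722% = 4.8962%
β_Paxton = Cov / Var(R_m) = 0.00762 / 0.02127 = 0.3583
E(R_Paxton) = R_f + β × MRP = 4.8962% + 0.3583 × 5.8722% = 7.00%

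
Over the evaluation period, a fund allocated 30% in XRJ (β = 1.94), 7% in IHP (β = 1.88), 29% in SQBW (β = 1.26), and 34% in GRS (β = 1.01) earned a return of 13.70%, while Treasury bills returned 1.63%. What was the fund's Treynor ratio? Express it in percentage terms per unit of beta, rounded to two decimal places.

β_P = 0.30×1.94 + 0.07×1.88 + 0.29×1.26 + 0.34×1.01 = 1.4224
Treynor = (R_P − R_f) / β_P = (13.70% − 1.63%) / 1.4224 = 12.07% / 1.4224 = 8.49%

8.49%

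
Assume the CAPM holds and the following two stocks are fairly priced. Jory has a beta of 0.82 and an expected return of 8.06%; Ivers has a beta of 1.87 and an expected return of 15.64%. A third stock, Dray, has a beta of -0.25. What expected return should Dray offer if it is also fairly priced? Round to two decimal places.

MRP (SML slope) = (15.64% − 8.06%) / (1.87 − 0.82) = 7.58% / 1.05 = 7.2190%
R_f (intercept) = 8.06% − 0.82 × 7.2190% = 2.1404%
E(R_Dray) = R_f + β × MRP = 2.1404% + -0.25 × 7.2190% = 0.34%

0.34%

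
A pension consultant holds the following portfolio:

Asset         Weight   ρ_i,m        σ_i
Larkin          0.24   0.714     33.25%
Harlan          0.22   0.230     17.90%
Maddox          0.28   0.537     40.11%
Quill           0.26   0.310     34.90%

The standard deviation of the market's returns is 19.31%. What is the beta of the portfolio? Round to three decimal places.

0.800

β_Larkin = 0.714 × 33.25% / 19.31% = 1.2294
β_Harlan = 0.230 × 17.90% / 19.31% = 0.2132
β_Maddox = 0.537 × 40.11% / 19.31% = 1.1154
β_Quill = 0.310 × 34.90% / 19.31% = 0.5603
β_P = Σ w_i β_i = 0.24×1.2294 + 0.22×0.2132 + 0.28×1.1154 + 0.26×0.5603 = 0.8000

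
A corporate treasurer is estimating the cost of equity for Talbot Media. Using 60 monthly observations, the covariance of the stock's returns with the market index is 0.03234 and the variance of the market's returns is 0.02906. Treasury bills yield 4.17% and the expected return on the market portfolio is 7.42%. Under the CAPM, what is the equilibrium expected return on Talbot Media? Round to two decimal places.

β = Cov(R_i, R_m) / Var(R_m) = 0.03234 / 0.02906 = 1.1129
MRP = 7.42% − 4.17% = 3.25%
E(R) = R_f + β × MRP = 4.17% + 1.1129 × 3.25% = 7.79%

7.79%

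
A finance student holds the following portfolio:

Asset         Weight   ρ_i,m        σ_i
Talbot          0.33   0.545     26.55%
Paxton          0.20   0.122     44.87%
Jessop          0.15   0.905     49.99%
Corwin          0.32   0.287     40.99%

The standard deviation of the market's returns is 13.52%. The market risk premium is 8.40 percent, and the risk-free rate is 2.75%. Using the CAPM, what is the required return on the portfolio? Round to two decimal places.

β_Talbot = 0.545 × 26.55% / 13.52% = 1.0702
β_Paxton = 0.122 × 44.87% / 13.52% = 0.4049
β_Jessop = 0.905 × 49.99% / 13.52% = 3.3462
β_Corwin = 0.287 × 40.99% / 13.52% = 0.8701
β_P = Σ w_i β_i = 0.33×1.0702 + 0.20×0.4049 + 0.15×3.3462 + 0.32×0.8701 = 1.2145
E(R_P) = R_f + β_P × MRP = 2.75% + 1.2145 × 8.40% = 12.95%

12.95%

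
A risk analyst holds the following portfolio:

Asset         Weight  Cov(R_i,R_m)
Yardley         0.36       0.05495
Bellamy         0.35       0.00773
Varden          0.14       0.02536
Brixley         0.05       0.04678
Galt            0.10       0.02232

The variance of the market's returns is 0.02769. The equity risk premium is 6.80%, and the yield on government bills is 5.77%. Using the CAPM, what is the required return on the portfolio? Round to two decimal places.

13.29%

β_Yardley = 0.05495 / 0.02769 = 1.9845
β_Bellamy = 0.00773 / 0.02769 = 0.2792
β_Varden = 0.02536 / 0.02769 = 0.9159
β_Brixley = 0.04678 / 0.02769 = 1.6894
β_Galt = 0.02232 / 0.02769 = 0.8061
β_P = Σ w_i β_i = 0.36×1.9845 + 0.35×0.2792 + 0.14×0.9159 + 0.05×1.6894 + 0.10×0.8061 = 1.1054
E(R_P) = R_f + β_P × MRP = 5.77% + 1.1054 × 6.80% = 13.29%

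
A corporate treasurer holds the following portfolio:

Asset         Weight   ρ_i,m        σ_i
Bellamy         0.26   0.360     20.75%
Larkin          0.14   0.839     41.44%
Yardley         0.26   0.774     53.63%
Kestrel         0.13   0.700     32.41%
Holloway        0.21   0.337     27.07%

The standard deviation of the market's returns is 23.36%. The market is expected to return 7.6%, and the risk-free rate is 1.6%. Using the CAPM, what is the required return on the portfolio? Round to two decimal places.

β_Bellamy = 0.360 × 20.75% / 23.36% = 0.3198
β_Larkin = 0.839 × 41.44% / 23.36% = 1.4884
β_Yardley = 0.774 × 53.63% / 23.36% = 1.7770
β_Kestrel = 0.700 × 32.41% / 23.36% = 0.9712
β_Holloway = 0.337 × 27.07% / 23.36% = 0.3905
β_P = Σ w_i β_i = 0.26×0.3198 + 0.14×1.4884 + 0.26×1.7770 + 0.13×0.9712 + 0.21×0.3905 = 0.9618
MRP = 7.6% − 1.6% = 6.00%
E(R_P) = R_f + β_P × MRP = 1.6% + 0.9618 × 6.0% = 7.37%

7.37%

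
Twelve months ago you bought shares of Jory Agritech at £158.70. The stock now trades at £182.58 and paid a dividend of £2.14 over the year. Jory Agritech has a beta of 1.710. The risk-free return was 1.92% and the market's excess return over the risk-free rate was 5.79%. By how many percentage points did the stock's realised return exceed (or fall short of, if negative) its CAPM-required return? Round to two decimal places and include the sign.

Realised HPR = (P1 + D1 − P0) / P0 = (182.58 + 2.14 − 158.70) / 158.70 = 26.02 / 158.70 = 16.3957%
CAPM required = R_f + β·MRP = 1.92% + 1.710 × 5.79% = 11.82090%
α = realised − required = 16.3957% − 11.82090% = +4.57%

+4.57%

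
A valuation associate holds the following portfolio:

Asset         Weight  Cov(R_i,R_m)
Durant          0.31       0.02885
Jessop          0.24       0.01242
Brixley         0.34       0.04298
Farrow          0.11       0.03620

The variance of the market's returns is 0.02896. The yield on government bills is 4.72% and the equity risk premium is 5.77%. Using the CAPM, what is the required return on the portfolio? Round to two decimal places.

β_Durant = 0.02885 / 0.02896 = 0.9962
β_Jessop = 0.01242 / 0.02896 = 0.4289
β_Brixley = 0.04298 / 0.02896 = 1.4841
β_Farrow = 0.03620 / 0.02896 = 1.2500
β_P = Σ w_i β_i = 0.31×0.9962 + 0.24×0.4289 + 0.34×1.4841 + 0.11×1.2500 = 1.0539
E(R_P) = R_f + β_P × MRP = 4.72% + 1.0539 × 5.77% = 10.80%

10.80%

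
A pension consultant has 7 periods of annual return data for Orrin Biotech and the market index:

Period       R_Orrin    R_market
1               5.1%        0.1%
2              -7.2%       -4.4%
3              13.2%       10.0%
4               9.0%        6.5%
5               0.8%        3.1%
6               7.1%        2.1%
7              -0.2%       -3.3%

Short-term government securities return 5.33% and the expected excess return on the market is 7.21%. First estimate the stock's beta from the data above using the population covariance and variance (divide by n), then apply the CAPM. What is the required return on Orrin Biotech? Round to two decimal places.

13.75%

Mean R_i = (5.1 − 7.2 + 13.2 + 9.0 + 0.8 + 7.1 − 0.2) / 7 = 3.9714%
Mean R_m = (0.1 − 4.4 + 10.0 + 6.5 + 3.1 + 2.1 − 3.3) / 7 = 2.0143%
Σ(R_i − R̄_i)(R_m − R̄_m) = 184.7429  ⇒  Cov = 184.7429 / 7 = 26.3918
Σ(R_m − R̄_m)² = 158.1286  ⇒  Var(R_m) = 158.1286 / 7 = 22.5898
β = Cov / Var(R_m) = 26.3918 / 22.5898 = 1.1683
E(R) = R_f + β × MRP = 5.33% + 1.1683 × 7.21% = 13.75%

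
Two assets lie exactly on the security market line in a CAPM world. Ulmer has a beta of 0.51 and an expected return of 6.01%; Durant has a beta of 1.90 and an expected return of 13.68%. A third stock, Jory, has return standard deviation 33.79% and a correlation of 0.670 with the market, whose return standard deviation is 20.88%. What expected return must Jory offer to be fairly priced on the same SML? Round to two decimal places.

9.18%

MRP = (13.68% − 6.01%) / (1.90 − 0.51) = 5.5180%
R_f = 6.01% − 0.51 × 5.5180% = 3.1958%
β_Jory = ρ·σ_i/σ_m = 0.670 × 33.79 / 20.88 = 1.0843
E(R_Jory) = R_f + β × MRP = 3.1958% + 1.0843 × 5.5180% = 9.18%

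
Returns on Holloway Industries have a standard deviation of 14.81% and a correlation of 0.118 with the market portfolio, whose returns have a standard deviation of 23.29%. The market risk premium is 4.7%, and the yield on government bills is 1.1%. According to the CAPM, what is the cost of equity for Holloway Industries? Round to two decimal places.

1.45%

β = ρ × σ_i / σ_m = 0.118 × 14.81% / 23.29% = 0.0750
E(R) = 1.1% + 0.0750 × 4.7% = 1.45%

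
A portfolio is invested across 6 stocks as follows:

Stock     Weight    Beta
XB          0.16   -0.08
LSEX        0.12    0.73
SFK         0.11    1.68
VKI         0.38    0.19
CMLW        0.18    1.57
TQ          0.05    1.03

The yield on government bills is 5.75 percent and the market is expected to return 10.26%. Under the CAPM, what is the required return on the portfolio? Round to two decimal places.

8.75%

β_P = Σ w_i β_i = 0.16×-0.08 + 0.12×0.73 + 0.11×1.68 + 0.38×0.19 + 0.18×1.57 + 0.05×1.03 = 0.6659
MRP = 10.26% − 5.75% = 4.51%
E(R_P) = R_f + β_P × MRP = 5.75% + 0.6659 × 4.51% = 8.75%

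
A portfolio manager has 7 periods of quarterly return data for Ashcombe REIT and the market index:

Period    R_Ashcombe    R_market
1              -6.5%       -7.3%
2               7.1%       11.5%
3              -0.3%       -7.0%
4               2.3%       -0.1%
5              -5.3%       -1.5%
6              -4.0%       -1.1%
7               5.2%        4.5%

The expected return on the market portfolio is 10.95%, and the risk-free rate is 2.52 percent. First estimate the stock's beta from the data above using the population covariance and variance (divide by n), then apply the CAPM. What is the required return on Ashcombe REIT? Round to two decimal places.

Mean R_i = (-6.5 + 7.1 − 0.3 + 2.3 − 5.3 − 4.0 + 5.2) / 7 = -0.2143%
Mean R_m = (-7.3 + 11.5 − 7.0 − 0.1 − 1.5 − 1.1 + 4.5) / 7 = -0.1429%
Σ(R_i − R̄_i)(R_m − R̄_m) = 166.5057  ⇒  Cov = 166.5057 / 7 = 23.7865
Σ(R_m − R̄_m)² = 258.1171  ⇒  Var(R_m) = 258.1171 / 7 = 36.8739
β = Cov / Var(R_m) = 23.7865 / 36.8739 = 0.6451
MRP = 10.95% − 2.52% = 8.43%
E(R) = R_f + β × MRP = 2.52% + 0.6451 × 8.43% = 7.96%

7.96%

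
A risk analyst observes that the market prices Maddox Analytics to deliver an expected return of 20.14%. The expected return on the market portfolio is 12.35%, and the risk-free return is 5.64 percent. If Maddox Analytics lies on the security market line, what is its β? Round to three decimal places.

2.161

MRP = 12.35% − 5.64% = 6.71%
β = (E(R) − R_f) / MRP = (20.14% − 5.64%) / 6.71% = 14.50% / 6.71% = 2.161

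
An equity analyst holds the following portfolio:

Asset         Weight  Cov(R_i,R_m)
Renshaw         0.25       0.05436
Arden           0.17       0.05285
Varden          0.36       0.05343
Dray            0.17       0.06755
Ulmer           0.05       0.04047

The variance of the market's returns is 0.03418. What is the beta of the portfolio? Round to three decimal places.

1.618

β_Renshaw = 0.05436 / 0.03418 = 1.5904
β_Arden = 0.05285 / 0.03418 = 1.5462
β_Varden = 0.05343 / 0.03418 = 1.5632
β_Dray = 0.06755 / 0.03418 = 1.9763
β_Ulmer = 0.04047 / 0.03418 = 1.1840
β_P = Σ w_i β_i = 0.25×1.5904 + 0.17×1.5462 + 0.36×1.5632 + 0.17×1.9763 + 0.05×1.1840 = 1.6184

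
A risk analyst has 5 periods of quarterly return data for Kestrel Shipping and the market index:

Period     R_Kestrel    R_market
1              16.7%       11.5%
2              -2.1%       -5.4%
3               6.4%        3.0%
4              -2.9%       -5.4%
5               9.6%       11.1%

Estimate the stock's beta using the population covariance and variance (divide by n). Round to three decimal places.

0.942

Mean R_i = (16.7 − 2.1 + 6.4 − 2.9 + 9.6) / 5 = 5.5400%
Mean R_m = (11.5 − 5.4 + 3.0 − 5.4 + 11.1) / 5 = 2.9600%
Σ(R_i − R̄_i)(R_m − R̄_m) = 262.8180  ⇒  Cov = 262.8180 / 5 = 52.5636
Σ(R_m − R̄_m)² = 278.9720  ⇒  Var(R_m) = 278.9720 / 5 = 55.7944
β = Cov / Var(R_m) = 52.5636 / 55.7944 = 0.9421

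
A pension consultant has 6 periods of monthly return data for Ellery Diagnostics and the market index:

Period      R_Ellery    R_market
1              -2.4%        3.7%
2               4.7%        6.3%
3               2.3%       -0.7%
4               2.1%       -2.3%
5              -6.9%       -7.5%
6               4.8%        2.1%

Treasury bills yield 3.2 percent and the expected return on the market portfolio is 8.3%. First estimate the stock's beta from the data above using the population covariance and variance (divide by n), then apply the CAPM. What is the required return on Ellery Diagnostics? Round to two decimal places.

6.40%

Mean R_i = (-2.4 + 4.7 + 2.3 + 2.1 − 6.9 + 4.8) / 6 = 0.7667%
Mean R_m = (3.7 + 6.3 − 0.7 − 2.3 − 7.5 + 2.1) / 6 = 0.2667%
Σ(R_i − R̄_i)(R_m − R̄_m) = 74.8933  ⇒  Cov = 74.8933 / 6 = 12.4822
Σ(R_m − R̄_m)² = 119.3933  ⇒  Var(R_m) = 119.3933 / 6 = 19.8989
β = Cov / Var(R_m) = 12.4822 / 19.8989 = 0.6273
MRP = 8.3% − 3.2% = 5.10%
E(R) = R_f + β × MRP = 3.2% + 0.6273 × 5.1% = 6.40%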